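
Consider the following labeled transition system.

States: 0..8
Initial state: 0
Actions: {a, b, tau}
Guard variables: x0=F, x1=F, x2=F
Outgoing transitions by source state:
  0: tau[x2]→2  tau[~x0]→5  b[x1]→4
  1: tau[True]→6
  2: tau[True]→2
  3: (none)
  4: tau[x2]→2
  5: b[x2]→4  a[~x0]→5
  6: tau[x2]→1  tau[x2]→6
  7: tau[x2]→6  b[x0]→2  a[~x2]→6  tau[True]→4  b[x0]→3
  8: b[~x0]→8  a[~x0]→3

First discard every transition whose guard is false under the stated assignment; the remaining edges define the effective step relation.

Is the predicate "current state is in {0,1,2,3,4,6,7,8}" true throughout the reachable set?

Answer: INVARIANT VIOLATED at state 5

Trace:
Allowed set {0,1,2,3,4,6,7,8}
Reachable = {0,5}
  0: ✓
  5: VIOLATES
counterexample path to 5: tau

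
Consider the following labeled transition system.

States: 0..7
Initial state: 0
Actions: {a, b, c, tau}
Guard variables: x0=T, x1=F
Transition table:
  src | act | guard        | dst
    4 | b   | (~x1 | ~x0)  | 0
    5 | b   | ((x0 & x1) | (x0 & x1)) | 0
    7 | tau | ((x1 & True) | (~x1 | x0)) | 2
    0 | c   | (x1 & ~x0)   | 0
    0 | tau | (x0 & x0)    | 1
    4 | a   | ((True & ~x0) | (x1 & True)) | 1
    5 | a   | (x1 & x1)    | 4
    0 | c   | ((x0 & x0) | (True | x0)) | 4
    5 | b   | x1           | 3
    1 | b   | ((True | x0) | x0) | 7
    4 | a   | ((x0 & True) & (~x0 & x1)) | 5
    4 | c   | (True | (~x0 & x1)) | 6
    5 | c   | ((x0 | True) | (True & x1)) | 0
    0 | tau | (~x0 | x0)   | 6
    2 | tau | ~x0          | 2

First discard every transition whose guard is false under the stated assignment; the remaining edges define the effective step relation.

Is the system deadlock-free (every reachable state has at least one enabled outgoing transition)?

R = {0,1,2,4,6,7}
  0: c→4  tau→1  tau→6  [3 exit(s)]
  1: b→7  [1 exit(s)]
  2: ∅  [no exit]
  4: b→0  c→6  [2 exit(s)]
  6: ∅  [no exit]
  7: tau→2  [1 exit(s)]
Path to 2: tau·b·tau

Answer: DEADLOCK at state 2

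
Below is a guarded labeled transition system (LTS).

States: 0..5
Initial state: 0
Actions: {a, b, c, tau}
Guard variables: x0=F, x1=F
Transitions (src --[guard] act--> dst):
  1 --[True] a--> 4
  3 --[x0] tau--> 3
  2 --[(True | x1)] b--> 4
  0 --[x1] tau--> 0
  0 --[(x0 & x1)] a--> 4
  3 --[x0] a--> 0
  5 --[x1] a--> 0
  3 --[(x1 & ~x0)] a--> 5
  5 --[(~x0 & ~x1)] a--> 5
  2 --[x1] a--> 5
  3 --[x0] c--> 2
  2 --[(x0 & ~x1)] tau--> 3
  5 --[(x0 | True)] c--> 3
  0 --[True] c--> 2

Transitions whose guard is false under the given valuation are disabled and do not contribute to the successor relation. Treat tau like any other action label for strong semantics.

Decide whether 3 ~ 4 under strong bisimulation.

Bisimulation quotient by refinement:
  P[0] = {{0,1,2,3,4,5}}
  P[1] = {{0},{1},{2},{3,4},{5}}
stable after 2 split(s): 5 block(s)
3∈{3,4}, 4∈{3,4}

Answer: BISIMILAR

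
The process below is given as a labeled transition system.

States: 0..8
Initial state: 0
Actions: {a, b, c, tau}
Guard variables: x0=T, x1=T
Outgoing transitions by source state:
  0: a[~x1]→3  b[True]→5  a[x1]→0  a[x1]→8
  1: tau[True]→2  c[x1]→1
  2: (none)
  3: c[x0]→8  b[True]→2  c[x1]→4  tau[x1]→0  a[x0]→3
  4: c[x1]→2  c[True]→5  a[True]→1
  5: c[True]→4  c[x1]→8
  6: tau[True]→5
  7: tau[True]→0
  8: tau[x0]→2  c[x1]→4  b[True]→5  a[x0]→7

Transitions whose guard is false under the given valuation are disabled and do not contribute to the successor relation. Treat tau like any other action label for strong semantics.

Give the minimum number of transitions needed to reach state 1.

Breadth-first toward 1:
  L0 = {0}
  L1 = {5,8}
  L2 = {2,4,7}
  L3 = {1}
1 enters at depth 3; path a·c·a

Answer: 3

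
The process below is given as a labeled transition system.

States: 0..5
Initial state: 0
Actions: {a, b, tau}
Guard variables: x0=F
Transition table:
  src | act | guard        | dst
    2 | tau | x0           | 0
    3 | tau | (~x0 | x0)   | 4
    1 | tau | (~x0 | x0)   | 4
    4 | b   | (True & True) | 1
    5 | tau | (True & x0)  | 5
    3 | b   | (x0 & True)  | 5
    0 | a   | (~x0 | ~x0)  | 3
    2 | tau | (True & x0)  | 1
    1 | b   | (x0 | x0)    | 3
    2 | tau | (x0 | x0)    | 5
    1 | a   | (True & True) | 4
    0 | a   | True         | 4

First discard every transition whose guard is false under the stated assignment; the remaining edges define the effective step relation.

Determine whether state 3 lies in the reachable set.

Answer: REACHABLE

Working:
Guard filter leaves 6 enabled edge(s).
Layer 0: {0}
Layer 1: {3,4}  now seen {0,3,4}
Layer 2: {1}  now seen {0,1,3,4}
Reachable = {0,1,3,4}
Path to 3: a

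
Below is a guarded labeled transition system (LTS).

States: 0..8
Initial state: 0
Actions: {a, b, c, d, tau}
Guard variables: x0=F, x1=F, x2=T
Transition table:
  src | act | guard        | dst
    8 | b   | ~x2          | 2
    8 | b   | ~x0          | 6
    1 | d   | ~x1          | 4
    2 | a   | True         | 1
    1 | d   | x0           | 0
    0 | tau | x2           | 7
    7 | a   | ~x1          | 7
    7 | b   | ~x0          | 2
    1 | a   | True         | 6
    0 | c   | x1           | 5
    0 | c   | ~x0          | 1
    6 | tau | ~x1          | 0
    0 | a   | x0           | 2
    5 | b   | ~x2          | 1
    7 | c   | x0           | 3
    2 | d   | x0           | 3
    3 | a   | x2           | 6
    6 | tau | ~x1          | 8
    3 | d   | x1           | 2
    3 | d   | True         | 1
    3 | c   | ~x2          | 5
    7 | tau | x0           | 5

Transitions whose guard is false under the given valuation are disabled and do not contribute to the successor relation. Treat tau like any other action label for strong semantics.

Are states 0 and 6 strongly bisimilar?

Compute ~ classes (split until stable):
  P[0] = {{0,1,2,3,4,5,6,7,8}}
  P[1] = {{0},{1,3},{2},{4,5},{6},{7},{8}}
  P[2] = {{0},{1},{2},{3},{4,5},{6},{7},{8}}
8 equivalence class(es) (converged in 3)
0∈{0}, 6∈{6}

Answer: NOT BISIMILAR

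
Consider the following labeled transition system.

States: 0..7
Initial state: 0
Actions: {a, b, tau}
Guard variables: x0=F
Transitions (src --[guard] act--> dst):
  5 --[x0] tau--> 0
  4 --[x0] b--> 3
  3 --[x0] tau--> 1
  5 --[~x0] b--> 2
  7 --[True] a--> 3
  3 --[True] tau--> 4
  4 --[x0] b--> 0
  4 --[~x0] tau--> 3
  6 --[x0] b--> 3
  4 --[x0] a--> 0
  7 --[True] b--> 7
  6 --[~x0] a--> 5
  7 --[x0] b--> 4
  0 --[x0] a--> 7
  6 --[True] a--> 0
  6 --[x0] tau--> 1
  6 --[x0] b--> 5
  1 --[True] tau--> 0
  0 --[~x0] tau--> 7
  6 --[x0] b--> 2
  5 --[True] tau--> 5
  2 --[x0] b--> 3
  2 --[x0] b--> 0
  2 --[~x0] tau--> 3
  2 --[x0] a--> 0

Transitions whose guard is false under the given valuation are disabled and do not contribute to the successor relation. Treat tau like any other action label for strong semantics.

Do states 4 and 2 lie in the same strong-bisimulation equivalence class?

Bisimulation quotient by refinement:
  π0 = {{0,1,2,3,4,5,6,7}}
  π1 = {{0,1,2,3,4},{5},{6},{7}}
  π2 = {{0},{1,2,3,4},{5},{6},{7}}
  π3 = {{0},{1},{2,3,4},{5},{6},{7}}
stable after 4 split(s): 6 block(s)
4∈{2,3,4}, 2∈{2,3,4}

Answer: BISIMILAR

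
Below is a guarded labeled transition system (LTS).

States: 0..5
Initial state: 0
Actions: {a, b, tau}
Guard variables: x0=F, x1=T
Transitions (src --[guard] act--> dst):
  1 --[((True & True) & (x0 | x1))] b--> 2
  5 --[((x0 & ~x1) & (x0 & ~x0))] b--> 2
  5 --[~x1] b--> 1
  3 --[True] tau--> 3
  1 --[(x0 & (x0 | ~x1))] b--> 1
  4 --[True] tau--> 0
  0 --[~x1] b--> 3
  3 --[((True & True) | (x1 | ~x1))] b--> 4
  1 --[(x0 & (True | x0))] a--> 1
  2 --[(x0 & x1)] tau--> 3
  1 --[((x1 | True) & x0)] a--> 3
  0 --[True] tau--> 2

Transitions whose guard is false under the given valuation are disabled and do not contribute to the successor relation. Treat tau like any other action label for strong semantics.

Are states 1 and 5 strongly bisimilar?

Answer: NOT BISIMILAR

Trace:
Compute ~ classes (split until stable):
  π0 = {{0,1,2,3,4,5}}
  π1 = {{0,4},{1},{2,5},{3}}
  π2 = {{0},{1},{2,5},{3},{4}}
stable after 3 split(s): 5 block(s)
[1]={1}  [5]={2,5}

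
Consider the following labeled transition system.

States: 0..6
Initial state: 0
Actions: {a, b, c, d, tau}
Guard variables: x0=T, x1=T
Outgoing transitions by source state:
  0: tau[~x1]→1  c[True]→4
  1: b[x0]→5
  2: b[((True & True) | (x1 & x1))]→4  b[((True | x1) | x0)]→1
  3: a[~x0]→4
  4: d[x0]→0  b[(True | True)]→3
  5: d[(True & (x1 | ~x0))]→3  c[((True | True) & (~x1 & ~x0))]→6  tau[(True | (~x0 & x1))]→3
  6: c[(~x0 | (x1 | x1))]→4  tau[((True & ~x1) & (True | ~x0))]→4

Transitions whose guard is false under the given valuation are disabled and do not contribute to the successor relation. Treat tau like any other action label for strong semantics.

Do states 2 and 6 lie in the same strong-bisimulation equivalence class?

Answer: NOT BISIMILAR

Analysis:
Bisimulation quotient by refinement:
  round 0: {{0,1,2,3,4,5,6}}
  round 1: {{0,6},{1,2},{3},{4},{5}}
  round 2: {{0,6},{1},{2},{3},{4},{5}}
6 equivalence class(es) (converged in 3)
2∈{2}, 6∈{0,6}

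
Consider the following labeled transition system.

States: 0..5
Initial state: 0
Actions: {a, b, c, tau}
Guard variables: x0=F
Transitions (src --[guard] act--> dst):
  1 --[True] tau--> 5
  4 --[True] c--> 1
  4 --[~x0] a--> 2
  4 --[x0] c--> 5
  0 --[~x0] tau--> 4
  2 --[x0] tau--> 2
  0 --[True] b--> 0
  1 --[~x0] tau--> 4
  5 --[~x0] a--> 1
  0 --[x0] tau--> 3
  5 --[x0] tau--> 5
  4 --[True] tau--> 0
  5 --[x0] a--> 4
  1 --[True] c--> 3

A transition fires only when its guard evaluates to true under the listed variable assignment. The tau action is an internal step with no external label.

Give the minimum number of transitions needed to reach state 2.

BFS to 2:
  Layer 0: {0}
  Layer 1: {4}
  Layer 2: {1,2}
depth(2)=2, e.g. tau·a

Answer: 2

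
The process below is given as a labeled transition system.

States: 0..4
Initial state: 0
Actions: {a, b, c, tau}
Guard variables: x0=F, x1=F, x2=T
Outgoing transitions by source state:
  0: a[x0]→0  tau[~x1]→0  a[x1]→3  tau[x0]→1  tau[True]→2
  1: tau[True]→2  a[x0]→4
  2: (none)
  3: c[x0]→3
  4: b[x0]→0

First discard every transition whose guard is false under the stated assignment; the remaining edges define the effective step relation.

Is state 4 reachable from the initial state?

Answer: UNREACHABLE

Working:
3 transition(s) survive guard evaluation.
L0 = {0}
L1 = {2}  total {0,2}
Reach set: {0,2}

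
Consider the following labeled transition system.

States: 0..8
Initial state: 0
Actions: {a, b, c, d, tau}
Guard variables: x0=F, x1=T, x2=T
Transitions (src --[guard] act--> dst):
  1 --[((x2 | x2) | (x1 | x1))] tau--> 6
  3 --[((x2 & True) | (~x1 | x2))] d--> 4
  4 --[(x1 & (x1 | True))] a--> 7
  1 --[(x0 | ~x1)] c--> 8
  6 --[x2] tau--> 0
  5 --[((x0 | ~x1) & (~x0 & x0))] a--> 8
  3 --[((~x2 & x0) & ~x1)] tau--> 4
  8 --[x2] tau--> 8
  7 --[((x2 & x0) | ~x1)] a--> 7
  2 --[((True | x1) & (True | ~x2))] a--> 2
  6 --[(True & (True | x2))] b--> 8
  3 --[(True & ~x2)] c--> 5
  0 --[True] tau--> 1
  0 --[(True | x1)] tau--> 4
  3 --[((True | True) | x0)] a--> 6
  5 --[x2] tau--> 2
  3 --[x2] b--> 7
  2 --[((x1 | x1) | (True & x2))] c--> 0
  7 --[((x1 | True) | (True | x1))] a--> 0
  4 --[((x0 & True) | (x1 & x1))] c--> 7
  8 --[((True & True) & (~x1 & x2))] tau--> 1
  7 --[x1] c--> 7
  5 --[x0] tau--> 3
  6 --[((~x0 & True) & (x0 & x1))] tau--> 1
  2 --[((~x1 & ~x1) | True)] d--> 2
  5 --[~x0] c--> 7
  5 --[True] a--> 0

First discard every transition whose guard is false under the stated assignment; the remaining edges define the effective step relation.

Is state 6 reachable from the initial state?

Answer: REACHABLE

Trace:
19 transition(s) survive guard evaluation.
L0 = {0}
L1 = {1,4}  now seen {0,1,4}
L2 = {6,7}  now seen {0,1,4,6,7}
L3 = {8}  now seen {0,1,4,6,7,8}
R = {0,1,4,6,7,8}
trace reaching 6: tau·tau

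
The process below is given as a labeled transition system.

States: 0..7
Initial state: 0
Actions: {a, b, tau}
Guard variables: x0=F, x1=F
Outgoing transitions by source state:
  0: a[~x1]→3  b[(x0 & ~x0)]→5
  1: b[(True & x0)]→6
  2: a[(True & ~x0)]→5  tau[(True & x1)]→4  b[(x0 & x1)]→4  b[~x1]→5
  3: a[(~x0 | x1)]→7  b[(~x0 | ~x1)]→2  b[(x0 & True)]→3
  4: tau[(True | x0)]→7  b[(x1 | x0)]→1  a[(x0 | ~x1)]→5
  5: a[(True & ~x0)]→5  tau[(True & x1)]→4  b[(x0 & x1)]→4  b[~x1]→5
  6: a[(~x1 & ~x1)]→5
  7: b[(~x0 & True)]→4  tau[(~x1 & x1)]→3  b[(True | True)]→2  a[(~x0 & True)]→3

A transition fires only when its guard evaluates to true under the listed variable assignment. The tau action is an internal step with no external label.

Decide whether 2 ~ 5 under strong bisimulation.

Answer: BISIMILAR

Trace:
Bisimulation quotient by refinement:
  π0 = {{0,1,2,3,4,5,6,7}}
  π1 = {{0,6},{1},{2,3,5,7},{4}}
  π2 = {{0,6},{1},{2,3,5},{4},{7}}
  π3 = {{0,6},{1},{2,5},{3},{4},{7}}
  π4 = {{0},{1},{2,5},{3},{4},{6},{7}}
7 equivalence class(es) (converged in 5)
[2]={2,5}  [5]={2,5}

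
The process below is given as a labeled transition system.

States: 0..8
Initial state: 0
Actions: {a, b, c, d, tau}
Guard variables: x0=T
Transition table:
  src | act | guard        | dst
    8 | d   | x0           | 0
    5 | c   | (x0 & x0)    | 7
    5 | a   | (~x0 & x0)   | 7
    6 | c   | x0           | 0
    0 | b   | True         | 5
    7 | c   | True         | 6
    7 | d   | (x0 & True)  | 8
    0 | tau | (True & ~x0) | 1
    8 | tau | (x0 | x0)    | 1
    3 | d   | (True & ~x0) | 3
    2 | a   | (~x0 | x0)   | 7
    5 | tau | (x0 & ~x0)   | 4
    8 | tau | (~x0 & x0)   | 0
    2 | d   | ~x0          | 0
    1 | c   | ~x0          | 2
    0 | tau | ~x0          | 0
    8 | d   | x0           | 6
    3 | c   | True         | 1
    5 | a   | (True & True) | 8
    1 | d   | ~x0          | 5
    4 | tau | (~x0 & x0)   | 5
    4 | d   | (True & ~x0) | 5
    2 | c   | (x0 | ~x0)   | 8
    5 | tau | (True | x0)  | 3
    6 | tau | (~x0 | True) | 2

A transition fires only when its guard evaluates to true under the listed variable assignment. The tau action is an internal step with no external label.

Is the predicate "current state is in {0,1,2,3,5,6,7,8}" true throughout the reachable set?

Answer: INVARIANT HOLDS

Working:
Safe = {0,1,2,3,5,6,7,8}
R = {0,1,2,3,5,6,7,8}
  0: safe
  1: safe
  2: safe
  3: safe
  5: safe
  6: safe
  7: safe
  8: safe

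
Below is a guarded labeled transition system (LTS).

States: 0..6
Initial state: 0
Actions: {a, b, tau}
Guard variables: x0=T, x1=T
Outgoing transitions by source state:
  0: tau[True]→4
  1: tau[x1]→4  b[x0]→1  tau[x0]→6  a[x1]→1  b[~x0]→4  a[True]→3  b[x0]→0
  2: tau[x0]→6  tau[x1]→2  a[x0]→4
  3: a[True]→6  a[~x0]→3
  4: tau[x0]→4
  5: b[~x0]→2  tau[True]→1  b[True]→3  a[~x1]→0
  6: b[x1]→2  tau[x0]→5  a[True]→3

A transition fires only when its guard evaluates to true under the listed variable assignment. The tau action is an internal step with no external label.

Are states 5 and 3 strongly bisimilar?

Refine partition for ~:
  P[0] = {{0,1,2,3,4,5,6}}
  P[1] = {{0,4},{1,6},{2},{3},{5}}
  P[2] = {{0,4},{1},{2},{3},{5},{6}}
Fixed point at round 3; 6 class(es).
class of 5: {5}; class of 3: {3}

Answer: NOT BISIMILAR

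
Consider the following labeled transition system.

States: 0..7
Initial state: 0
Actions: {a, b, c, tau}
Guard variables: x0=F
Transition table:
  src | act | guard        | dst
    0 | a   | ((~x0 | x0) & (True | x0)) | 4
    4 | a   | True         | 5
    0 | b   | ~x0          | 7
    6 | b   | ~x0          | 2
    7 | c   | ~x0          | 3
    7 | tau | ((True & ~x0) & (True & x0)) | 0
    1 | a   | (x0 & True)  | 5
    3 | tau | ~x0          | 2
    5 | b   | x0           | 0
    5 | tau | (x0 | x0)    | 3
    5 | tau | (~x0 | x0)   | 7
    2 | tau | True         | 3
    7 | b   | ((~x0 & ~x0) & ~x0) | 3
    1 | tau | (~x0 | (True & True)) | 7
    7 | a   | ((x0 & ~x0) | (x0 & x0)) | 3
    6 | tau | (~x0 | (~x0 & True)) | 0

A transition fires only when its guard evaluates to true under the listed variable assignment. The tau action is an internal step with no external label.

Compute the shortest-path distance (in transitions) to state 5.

Breadth-first toward 5:
  Layer 0: {0}
  Layer 1: {4,7}
  Layer 2: {3,5}
depth(5)=2, e.g. a·a

Answer: 2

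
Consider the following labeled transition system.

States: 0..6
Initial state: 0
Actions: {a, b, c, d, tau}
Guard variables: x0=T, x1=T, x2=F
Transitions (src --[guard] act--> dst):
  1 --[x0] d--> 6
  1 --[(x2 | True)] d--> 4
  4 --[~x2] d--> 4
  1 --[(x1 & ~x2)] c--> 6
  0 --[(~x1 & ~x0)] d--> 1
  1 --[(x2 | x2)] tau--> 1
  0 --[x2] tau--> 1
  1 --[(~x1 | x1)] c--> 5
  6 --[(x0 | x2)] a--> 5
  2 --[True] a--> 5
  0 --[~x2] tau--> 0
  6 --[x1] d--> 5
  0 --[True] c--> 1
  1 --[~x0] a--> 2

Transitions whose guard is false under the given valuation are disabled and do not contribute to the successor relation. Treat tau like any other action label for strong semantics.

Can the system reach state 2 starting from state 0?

After dropping false guards: 10 live edges.
Layer 0: {0}
Layer 1: {1}  now seen {0,1}
Layer 2: {4,5,6}  now seen {0,1,4,5,6}
Reachable = {0,1,4,5,6}

Answer: UNREACHABLE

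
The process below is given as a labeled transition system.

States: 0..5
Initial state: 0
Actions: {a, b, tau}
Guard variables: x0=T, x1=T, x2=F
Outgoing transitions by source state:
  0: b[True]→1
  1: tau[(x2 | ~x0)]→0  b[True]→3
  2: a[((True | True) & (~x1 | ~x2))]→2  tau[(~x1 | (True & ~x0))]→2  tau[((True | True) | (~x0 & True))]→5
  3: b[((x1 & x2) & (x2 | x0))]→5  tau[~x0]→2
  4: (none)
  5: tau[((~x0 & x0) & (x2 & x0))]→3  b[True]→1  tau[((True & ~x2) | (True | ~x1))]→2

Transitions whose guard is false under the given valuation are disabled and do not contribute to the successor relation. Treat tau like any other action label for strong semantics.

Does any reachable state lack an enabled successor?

Reach set: {0,1,3}
  0: b→1  [deg 1]
  1: b→3  [deg 1]
  3: ∅  [no exit]
trace reaching 3: b·b

Answer: DEADLOCK at state 3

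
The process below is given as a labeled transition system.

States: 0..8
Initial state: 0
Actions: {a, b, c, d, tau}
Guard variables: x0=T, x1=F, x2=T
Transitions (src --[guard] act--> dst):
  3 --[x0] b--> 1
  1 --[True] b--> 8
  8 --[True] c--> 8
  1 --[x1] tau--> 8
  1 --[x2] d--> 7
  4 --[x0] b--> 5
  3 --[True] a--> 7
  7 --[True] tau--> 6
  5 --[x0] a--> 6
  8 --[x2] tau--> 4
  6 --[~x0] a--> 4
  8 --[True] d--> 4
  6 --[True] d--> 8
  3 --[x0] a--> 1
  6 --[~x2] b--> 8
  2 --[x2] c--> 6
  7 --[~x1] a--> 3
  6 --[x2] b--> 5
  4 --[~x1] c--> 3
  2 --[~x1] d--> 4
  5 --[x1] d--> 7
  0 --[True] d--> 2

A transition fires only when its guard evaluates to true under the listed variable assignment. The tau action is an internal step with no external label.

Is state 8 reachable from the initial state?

Guard filter leaves 18 enabled edge(s).
Layer 0: {0}
Layer 1: {2}  cumulative {0,2}
Layer 2: {4,6}  cumulative {0,2,4,6}
Layer 3: {3,5,8}  cumulative {0,2,3,4,5,6,8}
Layer 4: {1,7}  cumulative {0,1,2,3,4,5,6,7,8}
Reach set: {0,1,2,3,4,5,6,7,8}
Path to 8: d·c·d

Answer: REACHABLE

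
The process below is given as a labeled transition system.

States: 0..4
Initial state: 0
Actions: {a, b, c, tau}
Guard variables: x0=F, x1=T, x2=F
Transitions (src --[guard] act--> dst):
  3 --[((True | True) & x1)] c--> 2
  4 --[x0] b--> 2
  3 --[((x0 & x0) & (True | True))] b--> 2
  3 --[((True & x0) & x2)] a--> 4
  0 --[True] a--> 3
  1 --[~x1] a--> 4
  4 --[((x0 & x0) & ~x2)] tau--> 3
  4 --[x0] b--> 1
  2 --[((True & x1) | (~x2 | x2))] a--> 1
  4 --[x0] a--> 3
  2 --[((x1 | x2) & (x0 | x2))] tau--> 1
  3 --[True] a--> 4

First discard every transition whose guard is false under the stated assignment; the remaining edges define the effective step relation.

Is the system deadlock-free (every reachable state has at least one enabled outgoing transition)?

Answer: DEADLOCK at state 1

Analysis:
R = {0,1,2,3,4}
  0: a→3  [1 exit(s)]
  1: ∅  [STUCK]
  2: a→1  [1 exit(s)]
  3: a→4  c→2  [2 exit(s)]
  4: ∅  [STUCK]
Path to 1: a·c·a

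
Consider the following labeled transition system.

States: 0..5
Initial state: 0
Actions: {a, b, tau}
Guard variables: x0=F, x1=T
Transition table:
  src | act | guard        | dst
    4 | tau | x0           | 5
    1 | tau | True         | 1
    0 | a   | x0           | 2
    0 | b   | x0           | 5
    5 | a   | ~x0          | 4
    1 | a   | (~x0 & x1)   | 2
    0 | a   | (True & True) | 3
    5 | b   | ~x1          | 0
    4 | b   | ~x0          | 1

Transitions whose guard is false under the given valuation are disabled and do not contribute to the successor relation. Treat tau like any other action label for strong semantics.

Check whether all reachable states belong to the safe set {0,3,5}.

Allowed set {0,3,5}
Reachable = {0,3}
  0: ok
  3: ok

Answer: INVARIANT HOLDS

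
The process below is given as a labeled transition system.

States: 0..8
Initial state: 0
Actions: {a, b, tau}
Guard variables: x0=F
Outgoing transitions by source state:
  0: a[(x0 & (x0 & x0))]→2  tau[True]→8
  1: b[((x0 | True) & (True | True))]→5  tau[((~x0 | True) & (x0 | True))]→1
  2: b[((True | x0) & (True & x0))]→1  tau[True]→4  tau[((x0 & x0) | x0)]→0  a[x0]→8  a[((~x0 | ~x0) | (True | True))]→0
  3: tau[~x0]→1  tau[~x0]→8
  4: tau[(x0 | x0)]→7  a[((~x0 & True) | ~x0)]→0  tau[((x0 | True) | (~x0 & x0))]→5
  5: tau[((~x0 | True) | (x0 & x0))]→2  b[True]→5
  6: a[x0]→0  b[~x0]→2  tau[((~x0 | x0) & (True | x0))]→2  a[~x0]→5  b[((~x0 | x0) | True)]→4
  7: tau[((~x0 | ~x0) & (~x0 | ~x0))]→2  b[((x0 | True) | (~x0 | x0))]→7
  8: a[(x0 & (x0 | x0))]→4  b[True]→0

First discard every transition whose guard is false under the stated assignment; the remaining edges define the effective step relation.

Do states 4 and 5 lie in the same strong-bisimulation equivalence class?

Answer: NOT BISIMILAR

Working:
Compute ~ classes (split until stable):
  P[0] = {{0,1,2,3,4,5,6,7,8}}
  P[1] = {{0,3},{1,5,7},{2,4},{6},{8}}
  P[2] = {{0},{1},{2},{3},{4},{5,7},{6},{8}}
stable after 3 split(s): 8 block(s)
class of 4: {4}; class of 5: {5,7}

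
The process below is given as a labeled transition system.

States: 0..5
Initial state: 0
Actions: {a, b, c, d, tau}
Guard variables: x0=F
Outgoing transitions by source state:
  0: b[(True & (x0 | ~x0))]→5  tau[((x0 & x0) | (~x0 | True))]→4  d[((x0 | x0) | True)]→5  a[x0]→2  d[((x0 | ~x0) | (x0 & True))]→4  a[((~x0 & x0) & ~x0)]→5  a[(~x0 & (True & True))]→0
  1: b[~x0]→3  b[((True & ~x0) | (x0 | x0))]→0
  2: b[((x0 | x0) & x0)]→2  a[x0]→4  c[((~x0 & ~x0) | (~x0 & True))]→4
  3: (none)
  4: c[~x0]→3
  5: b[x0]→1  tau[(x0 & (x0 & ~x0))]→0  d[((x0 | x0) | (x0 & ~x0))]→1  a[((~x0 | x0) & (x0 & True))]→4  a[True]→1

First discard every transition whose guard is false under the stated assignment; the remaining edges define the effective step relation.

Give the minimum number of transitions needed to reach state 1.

Breadth-first toward 1:
  L0 = {0}
  L1 = {4,5}
  L2 = {1,3}
depth(1)=2, e.g. b·a

Answer: 2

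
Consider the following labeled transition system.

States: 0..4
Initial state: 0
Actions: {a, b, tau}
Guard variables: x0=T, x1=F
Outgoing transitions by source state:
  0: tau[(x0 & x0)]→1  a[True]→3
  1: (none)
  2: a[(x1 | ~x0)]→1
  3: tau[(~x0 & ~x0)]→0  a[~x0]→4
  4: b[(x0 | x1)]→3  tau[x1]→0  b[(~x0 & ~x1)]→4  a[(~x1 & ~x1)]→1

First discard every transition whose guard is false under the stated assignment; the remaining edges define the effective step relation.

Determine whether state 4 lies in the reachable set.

4 transition(s) survive guard evaluation.
Layer 0: {0}
Layer 1: {1,3}  now seen {0,1,3}
Reachable = {0,1,3}

Answer: UNREACHABLE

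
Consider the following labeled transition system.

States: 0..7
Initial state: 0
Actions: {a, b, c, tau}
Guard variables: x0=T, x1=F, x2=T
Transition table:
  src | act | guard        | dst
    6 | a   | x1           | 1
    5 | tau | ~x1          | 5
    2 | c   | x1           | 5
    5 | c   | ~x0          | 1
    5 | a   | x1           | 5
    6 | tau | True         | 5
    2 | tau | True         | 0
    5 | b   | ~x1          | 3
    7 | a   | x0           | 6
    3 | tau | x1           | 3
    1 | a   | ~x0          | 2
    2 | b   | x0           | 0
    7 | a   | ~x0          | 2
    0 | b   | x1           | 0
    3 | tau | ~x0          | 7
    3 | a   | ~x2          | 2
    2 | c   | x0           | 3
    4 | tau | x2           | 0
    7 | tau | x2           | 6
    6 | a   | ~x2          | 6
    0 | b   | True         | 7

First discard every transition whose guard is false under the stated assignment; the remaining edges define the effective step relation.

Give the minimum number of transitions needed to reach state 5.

Breadth-first toward 5:
  depth 0: {0}
  depth 1: {7}
  depth 2: {6}
  depth 3: {5}
depth(5)=3, e.g. b·a·tau

Answer: 3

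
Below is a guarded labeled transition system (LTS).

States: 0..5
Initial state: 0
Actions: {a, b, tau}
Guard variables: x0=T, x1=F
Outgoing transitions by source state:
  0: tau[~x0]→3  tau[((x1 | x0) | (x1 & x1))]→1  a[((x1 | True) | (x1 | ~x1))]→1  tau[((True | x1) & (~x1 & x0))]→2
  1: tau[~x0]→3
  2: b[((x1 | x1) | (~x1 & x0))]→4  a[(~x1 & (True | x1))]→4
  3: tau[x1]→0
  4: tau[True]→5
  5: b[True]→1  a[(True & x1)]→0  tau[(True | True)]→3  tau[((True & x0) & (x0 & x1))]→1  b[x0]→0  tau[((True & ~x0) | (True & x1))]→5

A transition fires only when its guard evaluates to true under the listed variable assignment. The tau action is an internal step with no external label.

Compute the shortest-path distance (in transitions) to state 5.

Answer: 3

Trace:
BFS to 5:
  L0 = {0}
  L1 = {1,2}
  L2 = {4}
  L3 = {5}
depth(5)=3, e.g. tau·a·tau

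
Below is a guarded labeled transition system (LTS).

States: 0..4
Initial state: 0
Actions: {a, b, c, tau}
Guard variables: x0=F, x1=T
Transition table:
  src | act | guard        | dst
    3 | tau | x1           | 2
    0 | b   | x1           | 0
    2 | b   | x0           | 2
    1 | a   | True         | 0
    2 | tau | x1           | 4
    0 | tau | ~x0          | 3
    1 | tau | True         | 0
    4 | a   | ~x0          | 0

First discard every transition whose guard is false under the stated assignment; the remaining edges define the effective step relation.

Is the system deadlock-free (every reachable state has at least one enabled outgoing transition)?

Reach set: {0,2,3,4}
  0: b→0  tau→3  [2 exit(s)]
  2: tau→4  [1 exit(s)]
  3: tau→2  [1 exit(s)]
  4: a→0  [1 exit(s)]

Answer: DEADLOCK-FREE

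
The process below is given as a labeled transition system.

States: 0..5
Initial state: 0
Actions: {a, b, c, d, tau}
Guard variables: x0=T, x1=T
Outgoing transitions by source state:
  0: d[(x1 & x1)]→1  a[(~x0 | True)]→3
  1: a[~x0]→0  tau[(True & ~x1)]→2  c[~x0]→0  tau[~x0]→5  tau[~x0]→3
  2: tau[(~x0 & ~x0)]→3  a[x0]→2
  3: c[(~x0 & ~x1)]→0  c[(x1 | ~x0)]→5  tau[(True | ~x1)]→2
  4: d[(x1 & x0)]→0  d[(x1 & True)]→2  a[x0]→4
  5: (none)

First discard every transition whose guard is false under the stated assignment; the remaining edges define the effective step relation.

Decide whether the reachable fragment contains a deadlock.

Reach set: {0,1,2,3,5}
  0: a→3  d→1  [2 out]
  1: ∅  [STUCK]
  2: a→2  [1 out]
  3: c→5  tau→2  [2 out]
  5: ∅  [STUCK]
witness 1: d

Answer: DEADLOCK at state 1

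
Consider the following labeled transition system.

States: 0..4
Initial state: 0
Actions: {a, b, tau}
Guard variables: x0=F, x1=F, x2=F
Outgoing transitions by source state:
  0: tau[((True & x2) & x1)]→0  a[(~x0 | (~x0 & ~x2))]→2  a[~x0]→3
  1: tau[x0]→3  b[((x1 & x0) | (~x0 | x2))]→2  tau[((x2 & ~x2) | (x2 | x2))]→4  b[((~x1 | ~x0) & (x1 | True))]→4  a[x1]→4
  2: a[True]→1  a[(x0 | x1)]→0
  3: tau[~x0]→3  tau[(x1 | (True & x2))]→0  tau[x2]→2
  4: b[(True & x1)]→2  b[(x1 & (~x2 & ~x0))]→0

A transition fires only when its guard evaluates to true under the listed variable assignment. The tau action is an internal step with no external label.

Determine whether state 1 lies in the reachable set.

Answer: REACHABLE

Working:
After dropping false guards: 6 live edges.
Layer 0: {0}
Layer 1: {2,3}  now seen {0,2,3}
Layer 2: {1}  now seen {0,1,2,3}
Layer 3: {4}  now seen {0,1,2,3,4}
Reachable = {0,1,2,3,4}
witness 1: a·a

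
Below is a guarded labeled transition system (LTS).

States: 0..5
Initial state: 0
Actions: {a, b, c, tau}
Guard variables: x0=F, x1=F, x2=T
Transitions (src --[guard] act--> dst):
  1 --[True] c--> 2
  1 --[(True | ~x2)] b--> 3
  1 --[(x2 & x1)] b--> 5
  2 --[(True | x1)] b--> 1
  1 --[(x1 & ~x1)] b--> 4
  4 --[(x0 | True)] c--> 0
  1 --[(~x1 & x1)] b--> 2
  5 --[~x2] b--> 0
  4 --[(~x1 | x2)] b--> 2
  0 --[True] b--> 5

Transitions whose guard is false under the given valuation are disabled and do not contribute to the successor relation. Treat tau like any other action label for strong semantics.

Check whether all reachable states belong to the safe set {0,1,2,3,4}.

Answer: INVARIANT VIOLATED at state 5

Analysis:
Allowed set {0,1,2,3,4}
R = {0,5}
  0: ok
  5: outside
reach 5 via b — violates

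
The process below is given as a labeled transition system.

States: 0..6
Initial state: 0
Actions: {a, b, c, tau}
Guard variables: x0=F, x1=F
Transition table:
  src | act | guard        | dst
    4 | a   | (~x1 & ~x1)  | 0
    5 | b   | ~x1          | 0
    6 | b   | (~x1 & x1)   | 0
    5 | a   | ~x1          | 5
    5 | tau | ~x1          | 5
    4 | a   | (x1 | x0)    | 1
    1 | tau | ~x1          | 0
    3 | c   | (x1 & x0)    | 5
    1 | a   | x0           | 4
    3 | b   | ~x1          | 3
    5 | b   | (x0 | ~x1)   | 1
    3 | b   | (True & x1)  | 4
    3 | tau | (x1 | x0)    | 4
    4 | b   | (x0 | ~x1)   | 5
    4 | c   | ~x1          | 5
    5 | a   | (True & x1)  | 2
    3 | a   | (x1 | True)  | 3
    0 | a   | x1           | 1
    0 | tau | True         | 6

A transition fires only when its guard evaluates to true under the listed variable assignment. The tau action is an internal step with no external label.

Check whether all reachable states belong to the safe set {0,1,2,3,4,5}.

Inv-set: {0,1,2,3,4,5}
Reachable = {0,6}
  0: ok
  6: VIOLATES
counterexample path to 6: tau

Answer: INVARIANT VIOLATED at state 6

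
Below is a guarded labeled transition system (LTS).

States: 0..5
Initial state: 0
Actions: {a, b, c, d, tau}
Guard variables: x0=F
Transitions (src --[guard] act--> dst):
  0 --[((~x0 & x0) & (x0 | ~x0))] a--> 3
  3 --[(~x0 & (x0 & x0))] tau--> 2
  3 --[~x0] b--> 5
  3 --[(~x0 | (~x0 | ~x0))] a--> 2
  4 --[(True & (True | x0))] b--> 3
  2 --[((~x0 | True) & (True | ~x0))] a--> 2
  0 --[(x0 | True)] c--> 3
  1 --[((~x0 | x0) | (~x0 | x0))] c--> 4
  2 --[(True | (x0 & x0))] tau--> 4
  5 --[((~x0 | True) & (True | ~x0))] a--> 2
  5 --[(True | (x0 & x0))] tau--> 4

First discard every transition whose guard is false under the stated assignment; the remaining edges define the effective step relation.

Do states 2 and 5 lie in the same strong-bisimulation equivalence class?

Answer: BISIMILAR

Trace:
Refine partition for ~:
  π0 = {{0,1,2,3,4,5}}
  π1 = {{0,1},{2,5},{3},{4}}
  π2 = {{0},{1},{2,5},{3},{4}}
5 equivalence class(es) (converged in 3)
[2]={2,5}  [5]={2,5}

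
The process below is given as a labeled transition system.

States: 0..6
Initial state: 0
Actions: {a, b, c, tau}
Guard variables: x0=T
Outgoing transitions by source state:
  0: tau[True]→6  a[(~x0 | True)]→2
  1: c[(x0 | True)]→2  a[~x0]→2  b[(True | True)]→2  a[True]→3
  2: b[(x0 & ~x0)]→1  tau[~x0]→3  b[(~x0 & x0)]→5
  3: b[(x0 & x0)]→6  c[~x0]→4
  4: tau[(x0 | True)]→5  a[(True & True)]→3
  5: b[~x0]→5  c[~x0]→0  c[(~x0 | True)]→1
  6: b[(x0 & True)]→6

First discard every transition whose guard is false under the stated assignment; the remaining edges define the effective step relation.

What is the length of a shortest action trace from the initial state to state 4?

Layered search for 4:
  Layer 0: {0}
  Layer 1: {2,6}
4 never appears.

Answer: UNREACHABLE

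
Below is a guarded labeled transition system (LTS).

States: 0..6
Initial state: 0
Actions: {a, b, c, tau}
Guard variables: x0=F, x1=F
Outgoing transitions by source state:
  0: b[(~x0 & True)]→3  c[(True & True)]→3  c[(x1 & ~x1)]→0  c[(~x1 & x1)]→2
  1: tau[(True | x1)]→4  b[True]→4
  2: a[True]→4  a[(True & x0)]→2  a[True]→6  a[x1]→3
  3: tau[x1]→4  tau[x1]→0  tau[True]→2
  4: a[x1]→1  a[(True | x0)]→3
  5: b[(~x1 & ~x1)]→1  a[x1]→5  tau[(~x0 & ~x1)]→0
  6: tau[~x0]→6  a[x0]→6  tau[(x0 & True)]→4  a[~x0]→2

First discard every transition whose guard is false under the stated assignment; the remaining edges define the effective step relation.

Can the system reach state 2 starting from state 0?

Guard filter leaves 12 enabled edge(s).
L0 = {0}
L1 = {3}  cumulative {0,3}
L2 = {2}  cumulative {0,2,3}
L3 = {4,6}  cumulative {0,2,3,4,6}
Reach set: {0,2,3,4,6}
Path to 2: b·tau

Answer: REACHABLE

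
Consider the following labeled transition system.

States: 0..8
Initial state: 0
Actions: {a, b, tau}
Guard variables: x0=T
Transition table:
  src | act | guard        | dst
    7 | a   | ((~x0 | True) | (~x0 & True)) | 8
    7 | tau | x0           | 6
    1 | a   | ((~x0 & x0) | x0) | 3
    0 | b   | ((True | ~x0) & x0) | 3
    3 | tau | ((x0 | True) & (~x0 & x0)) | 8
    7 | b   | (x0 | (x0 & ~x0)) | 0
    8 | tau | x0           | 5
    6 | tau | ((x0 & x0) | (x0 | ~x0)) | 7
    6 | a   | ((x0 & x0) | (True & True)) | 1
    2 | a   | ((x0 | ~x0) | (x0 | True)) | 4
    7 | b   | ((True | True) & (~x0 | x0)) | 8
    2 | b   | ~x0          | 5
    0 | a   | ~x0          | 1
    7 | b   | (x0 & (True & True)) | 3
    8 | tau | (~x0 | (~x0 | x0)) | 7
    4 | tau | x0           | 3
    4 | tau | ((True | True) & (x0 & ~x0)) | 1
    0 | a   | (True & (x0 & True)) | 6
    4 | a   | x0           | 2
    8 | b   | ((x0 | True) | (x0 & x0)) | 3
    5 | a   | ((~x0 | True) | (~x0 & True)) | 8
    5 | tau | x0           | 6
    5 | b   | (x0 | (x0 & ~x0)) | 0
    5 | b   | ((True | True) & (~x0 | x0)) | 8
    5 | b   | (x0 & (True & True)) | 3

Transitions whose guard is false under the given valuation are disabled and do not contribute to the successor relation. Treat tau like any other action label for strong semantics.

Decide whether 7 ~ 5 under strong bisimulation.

Answer: BISIMILAR

Working:
Bisimulation quotient by refinement:
  π0 = {{0,1,2,3,4,5,6,7,8}}
  π1 = {{0},{1,2},{3},{4,6},{5,7},{8}}
  π2 = {{0},{1},{2},{3},{4},{5,7},{6},{8}}
Fixed point at round 3; 8 class(es).
[7]={5,7}  [5]={5,7}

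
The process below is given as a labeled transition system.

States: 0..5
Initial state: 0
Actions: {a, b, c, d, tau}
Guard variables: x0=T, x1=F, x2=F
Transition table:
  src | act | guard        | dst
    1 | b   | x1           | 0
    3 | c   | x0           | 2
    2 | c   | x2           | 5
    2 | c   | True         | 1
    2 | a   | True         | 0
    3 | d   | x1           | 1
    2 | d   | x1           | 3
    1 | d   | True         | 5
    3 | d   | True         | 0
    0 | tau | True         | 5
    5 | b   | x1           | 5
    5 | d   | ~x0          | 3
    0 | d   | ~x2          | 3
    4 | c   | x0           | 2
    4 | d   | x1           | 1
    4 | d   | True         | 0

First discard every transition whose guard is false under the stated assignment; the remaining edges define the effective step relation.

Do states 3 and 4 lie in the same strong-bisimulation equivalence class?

Bisimulation quotient by refinement:
  P[0] = {{0,1,2,3,4,5}}
  P[1] = {{0},{1},{2},{3,4},{5}}
5 equivalence class(es) (converged in 2)
class of 3: {3,4}; class of 4: {3,4}

Answer: BISIMILAR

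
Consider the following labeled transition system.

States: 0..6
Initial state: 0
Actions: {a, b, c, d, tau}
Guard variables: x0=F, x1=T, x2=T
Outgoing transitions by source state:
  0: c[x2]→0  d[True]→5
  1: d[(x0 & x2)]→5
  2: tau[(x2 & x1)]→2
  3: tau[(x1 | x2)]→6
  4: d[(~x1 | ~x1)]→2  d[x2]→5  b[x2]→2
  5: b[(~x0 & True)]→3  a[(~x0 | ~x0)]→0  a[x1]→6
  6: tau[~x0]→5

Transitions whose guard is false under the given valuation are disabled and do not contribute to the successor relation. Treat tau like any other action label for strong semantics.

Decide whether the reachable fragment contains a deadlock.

Answer: DEADLOCK-FREE

Analysis:
Reach set: {0,3,5,6}
  0: c→0  d→5  [2 out]
  3: tau→6  [1 out]
  5: a→0  a→6  b→3  [3 out]
  6: tau→5  [1 out]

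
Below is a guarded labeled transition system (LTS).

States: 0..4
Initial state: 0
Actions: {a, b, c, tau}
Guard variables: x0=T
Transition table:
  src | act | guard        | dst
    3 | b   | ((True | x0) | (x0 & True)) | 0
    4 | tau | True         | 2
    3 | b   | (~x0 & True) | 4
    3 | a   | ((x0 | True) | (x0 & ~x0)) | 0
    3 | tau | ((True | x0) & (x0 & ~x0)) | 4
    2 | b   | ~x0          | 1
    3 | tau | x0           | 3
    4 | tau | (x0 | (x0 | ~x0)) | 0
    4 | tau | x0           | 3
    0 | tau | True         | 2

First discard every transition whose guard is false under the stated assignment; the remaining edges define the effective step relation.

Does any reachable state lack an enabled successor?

Answer: DEADLOCK at state 2

Trace:
R = {0,2}
  0: tau→2  [1 exit(s)]
  2: ∅  [deadlock]
witness 2: tau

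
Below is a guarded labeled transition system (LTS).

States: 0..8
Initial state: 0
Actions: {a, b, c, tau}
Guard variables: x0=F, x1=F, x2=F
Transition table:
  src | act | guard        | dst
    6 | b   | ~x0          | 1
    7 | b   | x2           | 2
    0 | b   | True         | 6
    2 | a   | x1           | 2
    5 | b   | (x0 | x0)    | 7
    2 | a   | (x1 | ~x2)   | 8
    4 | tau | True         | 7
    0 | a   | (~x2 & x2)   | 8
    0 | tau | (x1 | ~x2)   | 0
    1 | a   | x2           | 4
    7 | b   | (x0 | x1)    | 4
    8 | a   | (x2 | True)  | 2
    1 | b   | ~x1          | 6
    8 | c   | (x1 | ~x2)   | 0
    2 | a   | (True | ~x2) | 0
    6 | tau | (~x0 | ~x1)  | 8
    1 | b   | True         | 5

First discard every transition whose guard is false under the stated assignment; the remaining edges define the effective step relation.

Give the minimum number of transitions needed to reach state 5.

Answer: 3

Trace:
Layered search for 5:
  Layer 0: {0}
  Layer 1: {6}
  Layer 2: {1,8}
  Layer 3: {2,5}
first hit 5 at d=3 via b·b·b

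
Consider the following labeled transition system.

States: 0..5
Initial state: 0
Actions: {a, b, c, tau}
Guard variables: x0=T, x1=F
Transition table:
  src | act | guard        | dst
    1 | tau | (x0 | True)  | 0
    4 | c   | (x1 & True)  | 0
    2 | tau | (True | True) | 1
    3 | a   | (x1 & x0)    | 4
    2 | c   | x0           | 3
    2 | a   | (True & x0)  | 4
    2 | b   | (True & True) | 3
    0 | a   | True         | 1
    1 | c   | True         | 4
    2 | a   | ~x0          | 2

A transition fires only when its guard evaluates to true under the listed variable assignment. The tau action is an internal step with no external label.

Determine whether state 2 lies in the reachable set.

7 transition(s) survive guard evaluation.
Layer 0: {0}
Layer 1: {1}  cumulative {0,1}
Layer 2: {4}  cumulative {0,1,4}
R = {0,1,4}

Answer: UNREACHABLE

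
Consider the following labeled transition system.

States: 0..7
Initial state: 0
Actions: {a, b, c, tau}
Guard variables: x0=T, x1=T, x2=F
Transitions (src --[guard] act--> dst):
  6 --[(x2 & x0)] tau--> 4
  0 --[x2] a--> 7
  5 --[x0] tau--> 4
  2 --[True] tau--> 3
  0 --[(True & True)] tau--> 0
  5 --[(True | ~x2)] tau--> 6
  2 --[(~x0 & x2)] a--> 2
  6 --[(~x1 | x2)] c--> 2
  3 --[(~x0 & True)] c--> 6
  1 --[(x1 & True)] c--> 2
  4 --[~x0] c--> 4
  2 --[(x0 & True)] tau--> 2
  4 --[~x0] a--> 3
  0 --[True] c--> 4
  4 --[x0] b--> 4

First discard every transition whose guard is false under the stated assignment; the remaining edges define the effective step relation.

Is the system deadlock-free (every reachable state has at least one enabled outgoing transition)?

Reachable = {0,4}
  0: c→4  tau→0  [deg 2]
  4: b→4  [deg 1]

Answer: DEADLOCK-FREE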